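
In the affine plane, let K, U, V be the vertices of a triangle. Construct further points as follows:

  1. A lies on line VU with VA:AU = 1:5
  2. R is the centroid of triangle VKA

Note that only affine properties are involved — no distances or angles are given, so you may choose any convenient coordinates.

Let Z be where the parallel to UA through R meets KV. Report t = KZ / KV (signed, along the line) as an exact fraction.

Assign K = (0, 0), U = (1, 0), V = (0, 1) — the answer is frame-independent, so this choice is without loss of generality.
1. A lies on line VU with VA:AU = 1:5 ⇒ A = (1/6, 5/6)
2. R is the centroid of triangle VKA ⇒ R = (1/18, 11/18)
through R parallel to UA: direction (-5/6, 5/6); meets KV at Z = (0, 2/3)
Z = K + t·(V−K) with t = 2/3

t = 2/3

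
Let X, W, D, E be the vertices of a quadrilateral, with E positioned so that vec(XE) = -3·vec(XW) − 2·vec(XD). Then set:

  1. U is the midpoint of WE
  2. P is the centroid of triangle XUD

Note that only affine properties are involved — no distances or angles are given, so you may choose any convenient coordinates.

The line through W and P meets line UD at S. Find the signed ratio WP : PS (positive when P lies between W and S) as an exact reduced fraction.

Assign X = (0, 0), W = (1, 0), D = (0, 1), E = (-3, -2) — the answer is frame-independent, so this choice is without loss of generality.
1. U is the midpoint of WE ⇒ U = (-1, -1)
2. P is the centroid of triangle XUD ⇒ P = (-1/3, 0)
line WP meets UD at S = (-1/2, 0)
P = W + t·(S−W) with t = 8/9, so WP:PS = 8/9:1/9

WP:PS = 8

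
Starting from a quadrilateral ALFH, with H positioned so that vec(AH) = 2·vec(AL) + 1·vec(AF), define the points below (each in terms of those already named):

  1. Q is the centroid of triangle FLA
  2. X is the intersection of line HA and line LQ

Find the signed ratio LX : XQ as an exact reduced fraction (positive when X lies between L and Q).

Set A = (0, 0), L = (1, 0), F = (0, 1), H = (2, 1); any affine frame gives the same invariant.
1. Q is the centroid of triangle FLA ⇒ Q = (1/3, 1/3)
2. X is the intersection of line HA and line LQ ⇒ X = (1/2, 1/4)
X = L + t·(Q−L) with t = 3/4, so LX:XQ = t:(1−t) = 3/4:1/4

LX:XQ = 3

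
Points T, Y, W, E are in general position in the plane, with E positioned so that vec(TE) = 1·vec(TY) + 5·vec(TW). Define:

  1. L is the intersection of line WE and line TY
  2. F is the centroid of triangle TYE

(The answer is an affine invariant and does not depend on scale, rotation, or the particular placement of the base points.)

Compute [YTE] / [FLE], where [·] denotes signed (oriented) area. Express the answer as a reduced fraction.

Assign T = (0, 0), Y = (1, 0), W = (0, 1), E = (1, 5) — the answer is frame-independent, so this choice is without loss of generality.
1. L is the intersection of line WE and line TY ⇒ L = (-1/4, 0)
2. F is the centroid of triangle TYE ⇒ F = (2/3, 5/3)
2·[YTE] = -5, 2·[FLE] = -5/2
[YTE]:[FLE] = -5:-5/2 = 2

[YTE]:[FLE] = 2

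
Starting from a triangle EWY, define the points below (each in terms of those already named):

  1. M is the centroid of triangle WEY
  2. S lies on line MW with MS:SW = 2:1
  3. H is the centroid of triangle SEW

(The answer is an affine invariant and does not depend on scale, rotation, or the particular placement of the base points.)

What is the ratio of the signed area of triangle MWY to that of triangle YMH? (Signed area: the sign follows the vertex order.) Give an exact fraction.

[MWY]:[YMH] = 9/2

Assign E = (0, 0), W = (1, 0), Y = (0, 1) — the answer is frame-independent, so this choice is without loss of generality.
1. M is the centroid of triangle WEY ⇒ M = (1/3, 1/3)
2. S lies on line MW with MS:SW = 2:1 ⇒ S = (7/9, 1/9)
3. H is the centroid of triangle SEW ⇒ H = (16/27, 1/27)
2·[MWY] = 1/3, 2·[YMH] = 2/27
[MWY]:[YMH] = 1/3:2/27 = 9/2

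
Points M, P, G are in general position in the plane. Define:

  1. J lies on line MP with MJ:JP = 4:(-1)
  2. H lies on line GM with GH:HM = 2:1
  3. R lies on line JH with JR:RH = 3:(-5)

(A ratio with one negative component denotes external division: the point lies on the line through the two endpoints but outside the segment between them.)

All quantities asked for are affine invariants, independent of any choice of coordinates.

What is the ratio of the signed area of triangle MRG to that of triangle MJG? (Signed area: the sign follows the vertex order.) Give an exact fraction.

[MRG]:[MJG] = 5/2

Set M = (0, 0), P = (1, 0), G = (0, 1); any affine frame gives the same invariant.
1. J lies on line MP with MJ:JP = 4:(-1) ⇒ J = (4/3, 0)
2. H lies on line GM with GH:HM = 2:1 ⇒ H = (0, 1/3)
3. R lies on line JH with JR:RH = 3:(-5) ⇒ R = (10/3, -1/2)
2·[MRG] = 10/3, 2·[MJG] = 4/3
[MRG]:[MJG] = 10/3:4/3 = 5/2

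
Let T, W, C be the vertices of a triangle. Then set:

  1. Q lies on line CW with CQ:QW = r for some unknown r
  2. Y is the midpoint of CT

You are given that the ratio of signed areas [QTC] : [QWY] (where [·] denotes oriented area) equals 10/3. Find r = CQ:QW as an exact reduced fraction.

r = 5/3

Set T = (0, 0), W = (1, 0), C = (0, 1); any affine frame gives the same invariant.
1. With CQ:QW = r, write λ = r/(r+1) so Q = C + λ·(W−C); Q is affine-linear in λ
2. Y is the midpoint of CT ⇒ Y = (0, 1/2)
Every point depending on Q is an affine combination of Q and λ-independent points, so each such coordinate is linear in λ; the λ² term in each signed area is a multiple of (W−C)×(W−C) = 0, so 2·[QTC] and 2·[QWY] are each linear in λ. Evaluating at λ=0 and λ=1:
  2·[QTC] = −λ,   2·[QWY] = 1/2·λ − 1/2
So [QTC]:[QWY] = (−λ) / (1/2·λ − 1/2). Setting this equal to 10/3:
  −λ = 10/3·(1/2·λ − 1/2)  ⇒  λ = 5/8
Then r = λ/(1−λ) = (5/8)/(3/8) = 5/3. Check: with r = 5/3, Q = (5/8, 3/8) and [QTC]:[QWY] = 10/3 as required.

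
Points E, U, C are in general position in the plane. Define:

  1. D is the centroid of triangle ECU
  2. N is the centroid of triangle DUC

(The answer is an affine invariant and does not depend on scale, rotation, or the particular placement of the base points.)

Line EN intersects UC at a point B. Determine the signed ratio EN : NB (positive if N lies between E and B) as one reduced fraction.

Assign E = (0, 0), U = (1, 0), C = (0, 1) — the answer is frame-independent, so this choice is without loss of generality.
1. D is the centroid of triangle ECU ⇒ D = (1/3, 1/3)
2. N is the centroid of triangle DUC ⇒ N = (4/9, 4/9)
line EN meets UC at B = (1/2, 1/2)
N = E + t·(B−E) with t = 8/9, so EN:NB = 8/9:1/9

EN:NB = 8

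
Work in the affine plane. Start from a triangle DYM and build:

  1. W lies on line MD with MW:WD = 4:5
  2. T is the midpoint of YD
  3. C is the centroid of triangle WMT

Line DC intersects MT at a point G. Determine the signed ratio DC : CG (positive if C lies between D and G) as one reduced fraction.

Work in coordinates with D = (0, 0), Y = (1, 0), M = (0, 1).
1. W lies on line MD with MW:WD = 4:5 ⇒ W = (0, 5/9)
2. T is the midpoint of YD ⇒ T = (1/2, 0)
3. C is the centroid of triangle WMT ⇒ C = (1/6, 14/27)
line DC meets MT at G = (9/46, 14/23)
C = D + t·(G−D) with t = 23/27, so DC:CG = 23/27:4/27

DC:CG = 23/4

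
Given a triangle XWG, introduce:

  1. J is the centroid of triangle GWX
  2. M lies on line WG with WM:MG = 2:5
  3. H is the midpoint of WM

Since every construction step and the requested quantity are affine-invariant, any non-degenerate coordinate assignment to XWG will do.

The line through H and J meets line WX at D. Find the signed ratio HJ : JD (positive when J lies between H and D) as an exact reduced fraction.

Work in coordinates with X = (0, 0), W = (1, 0), G = (0, 1).
1. J is the centroid of triangle GWX ⇒ J = (1/3, 1/3)
2. M lies on line WG with WM:MG = 2:5 ⇒ M = (5/7, 2/7)
3. H is the midpoint of WM ⇒ H = (6/7, 1/7)
line HJ meets WX at D = (5/4, 0)
J = H + t·(D−H) with t = -4/3, so HJ:JD = -4/3:7/3

HJ:JD = -4/7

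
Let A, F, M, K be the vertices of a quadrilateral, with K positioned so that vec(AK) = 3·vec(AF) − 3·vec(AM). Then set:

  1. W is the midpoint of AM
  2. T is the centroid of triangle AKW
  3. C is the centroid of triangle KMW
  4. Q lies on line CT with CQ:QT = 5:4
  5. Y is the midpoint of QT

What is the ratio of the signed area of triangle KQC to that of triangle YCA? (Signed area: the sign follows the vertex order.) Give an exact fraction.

[KQC]:[YCA] = -10/7

Choose coordinates A = (0, 0), F = (1, 0), M = (0, 1), K = (3, -3).
1. W is the midpoint of AM ⇒ W = (0, 1/2)
2. T is the centroid of triangle AKW ⇒ T = (1, -5/6)
3. C is the centroid of triangle KMW ⇒ C = (1, -1/2)
4. Q lies on line CT with CQ:QT = 5:4 ⇒ Q = (1, -37/54)
5. Y is the midpoint of QT ⇒ Y = (1, -41/54)
2·[KQC] = -10/27, 2·[YCA] = 7/27
[KQC]:[YCA] = -10/27:7/27 = -10/7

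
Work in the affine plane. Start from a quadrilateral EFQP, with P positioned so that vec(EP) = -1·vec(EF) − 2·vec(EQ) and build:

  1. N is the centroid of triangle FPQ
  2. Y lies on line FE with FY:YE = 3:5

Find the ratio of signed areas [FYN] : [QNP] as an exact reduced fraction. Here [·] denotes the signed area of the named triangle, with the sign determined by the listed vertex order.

[FYN]:[QNP] = -3/32

Work in coordinates with E = (0, 0), F = (1, 0), Q = (0, 1), P = (-1, -2).
1. N is the centroid of triangle FPQ ⇒ N = (0, -1/3)
2. Y lies on line FE with FY:YE = 3:5 ⇒ Y = (5/8, 0)
2·[FYN] = 1/8, 2·[QNP] = -4/3
[FYN]:[QNP] = 1/8:-4/3 = -3/32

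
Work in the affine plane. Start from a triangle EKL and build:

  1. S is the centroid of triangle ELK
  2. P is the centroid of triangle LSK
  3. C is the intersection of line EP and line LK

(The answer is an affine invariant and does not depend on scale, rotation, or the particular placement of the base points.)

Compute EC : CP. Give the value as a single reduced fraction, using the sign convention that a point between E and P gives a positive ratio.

EC:CP = -9

Work in coordinates with E = (0, 0), K = (1, 0), L = (0, 1).
1. S is the centroid of triangle ELK ⇒ S = (1/3, 1/3)
2. P is the centroid of triangle LSK ⇒ P = (4/9, 4/9)
3. C is the intersection of line EP and line LK ⇒ C = (1/2, 1/2)
C = E + t·(P−E) with t = 9/8, so EC:CP = t:(1−t) = 9/8:-1/8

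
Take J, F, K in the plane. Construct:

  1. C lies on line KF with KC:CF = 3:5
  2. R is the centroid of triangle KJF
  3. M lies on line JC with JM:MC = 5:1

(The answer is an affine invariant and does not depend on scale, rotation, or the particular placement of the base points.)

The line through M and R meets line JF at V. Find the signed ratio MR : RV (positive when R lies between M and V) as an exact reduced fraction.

MR:RV = 9/16

Assign J = (0, 0), F = (1, 0), K = (0, 1) — the answer is frame-independent, so this choice is without loss of generality.
1. C lies on line KF with KC:CF = 3:5 ⇒ C = (3/8, 5/8)
2. R is the centroid of triangle KJF ⇒ R = (1/3, 1/3)
3. M lies on line JC with JM:MC = 5:1 ⇒ M = (5/16, 25/48)
line MR meets JF at V = (10/27, 0)
R = M + t·(V−M) with t = 9/25, so MR:RV = 9/25:16/25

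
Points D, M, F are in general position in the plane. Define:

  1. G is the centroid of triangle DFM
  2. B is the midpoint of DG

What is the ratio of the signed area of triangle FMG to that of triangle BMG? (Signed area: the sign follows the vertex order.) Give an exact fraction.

[FMG]:[BMG] = -2

Assign D = (0, 0), M = (1, 0), F = (0, 1) — the answer is frame-independent, so this choice is without loss of generality.
1. G is the centroid of triangle DFM ⇒ G = (1/3, 1/3)
2. B is the midpoint of DG ⇒ B = (1/6, 1/6)
2·[FMG] = -1/3, 2·[BMG] = 1/6
[FMG]:[BMG] = -1/3:1/6 = -2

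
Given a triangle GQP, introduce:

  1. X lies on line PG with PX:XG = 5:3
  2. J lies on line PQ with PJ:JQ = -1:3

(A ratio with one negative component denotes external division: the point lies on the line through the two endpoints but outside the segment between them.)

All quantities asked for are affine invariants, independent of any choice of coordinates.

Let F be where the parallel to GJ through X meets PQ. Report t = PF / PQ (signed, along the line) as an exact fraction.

Choose coordinates G = (0, 0), Q = (1, 0), P = (0, 1).
1. X lies on line PG with PX:XG = 5:3 ⇒ X = (0, 3/8)
2. J lies on line PQ with PJ:JQ = -1:3 ⇒ J = (-1/2, 3/2)
through X parallel to GJ: direction (-1/2, 3/2); meets PQ at F = (-5/16, 21/16)
F = P + t·(Q−P) with t = -5/16

t = -5/16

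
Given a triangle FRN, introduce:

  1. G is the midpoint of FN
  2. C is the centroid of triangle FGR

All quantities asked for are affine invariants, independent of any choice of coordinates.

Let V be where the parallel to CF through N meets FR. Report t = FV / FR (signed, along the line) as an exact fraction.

Choose coordinates F = (0, 0), R = (1, 0), N = (0, 1).
1. G is the midpoint of FN ⇒ G = (0, 1/2)
2. C is the centroid of triangle FGR ⇒ C = (1/3, 1/6)
through N parallel to CF: direction (-1/3, -1/6); meets FR at V = (-2, 0)
V = F + t·(R−F) with t = -2

t = -2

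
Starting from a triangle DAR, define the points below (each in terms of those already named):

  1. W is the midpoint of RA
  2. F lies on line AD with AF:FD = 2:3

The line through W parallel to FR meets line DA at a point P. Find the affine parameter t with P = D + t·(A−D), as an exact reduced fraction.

t = 4/5

Assign D = (0, 0), A = (1, 0), R = (0, 1) — the answer is frame-independent, so this choice is without loss of generality.
1. W is the midpoint of RA ⇒ W = (1/2, 1/2)
2. F lies on line AD with AF:FD = 2:3 ⇒ F = (3/5, 0)
through W parallel to FR: direction (-3/5, 1); meets DA at P = (4/5, 0)
P = D + t·(A−D) with t = 4/5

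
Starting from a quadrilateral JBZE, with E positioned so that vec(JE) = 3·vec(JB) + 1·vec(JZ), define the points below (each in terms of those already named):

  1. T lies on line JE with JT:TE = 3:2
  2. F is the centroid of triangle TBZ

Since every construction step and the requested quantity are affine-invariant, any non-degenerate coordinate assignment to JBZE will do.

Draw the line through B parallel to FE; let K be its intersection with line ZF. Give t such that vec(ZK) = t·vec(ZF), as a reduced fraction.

Choose coordinates J = (0, 0), B = (1, 0), Z = (0, 1), E = (3, 1).
1. T lies on line JE with JT:TE = 3:2 ⇒ T = (9/5, 3/5)
2. F is the centroid of triangle TBZ ⇒ F = (14/15, 8/15)
through B parallel to FE: direction (31/15, 7/15); meets ZF at K = (76/45, 7/45)
K = Z + t·(F−Z) with t = 38/21

t = 38/21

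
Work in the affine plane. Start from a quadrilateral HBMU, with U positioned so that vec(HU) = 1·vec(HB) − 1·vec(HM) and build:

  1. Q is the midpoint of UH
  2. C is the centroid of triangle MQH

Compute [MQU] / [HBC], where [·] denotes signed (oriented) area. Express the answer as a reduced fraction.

[MQU]:[HBC] = 3

Choose coordinates H = (0, 0), B = (1, 0), M = (0, 1), U = (1, -1).
1. Q is the midpoint of UH ⇒ Q = (1/2, -1/2)
2. C is the centroid of triangle MQH ⇒ C = (1/6, 1/6)
2·[MQU] = 1/2, 2·[HBC] = 1/6
[MQU]:[HBC] = 1/2:1/6 = 3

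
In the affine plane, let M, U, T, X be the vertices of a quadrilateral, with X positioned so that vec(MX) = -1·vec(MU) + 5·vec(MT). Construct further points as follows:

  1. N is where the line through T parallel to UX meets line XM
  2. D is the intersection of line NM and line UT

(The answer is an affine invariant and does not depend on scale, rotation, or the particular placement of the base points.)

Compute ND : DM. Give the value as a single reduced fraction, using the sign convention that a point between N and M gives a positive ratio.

ND:DM = 3/5

Choose coordinates M = (0, 0), U = (1, 0), T = (0, 1), X = (-1, 5).
1. N is where the line through T parallel to UX meets line XM ⇒ N = (-2/5, 2)
2. D is the intersection of line NM and line UT ⇒ D = (-1/4, 5/4)
D = N + t·(M−N) with t = 3/8, so ND:DM = t:(1−t) = 3/8:5/8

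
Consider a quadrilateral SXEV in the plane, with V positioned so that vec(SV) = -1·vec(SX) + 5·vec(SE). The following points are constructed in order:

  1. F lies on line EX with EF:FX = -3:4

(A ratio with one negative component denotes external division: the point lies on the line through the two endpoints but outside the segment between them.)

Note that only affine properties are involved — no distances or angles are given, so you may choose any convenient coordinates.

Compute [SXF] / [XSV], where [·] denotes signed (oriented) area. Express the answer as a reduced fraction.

[SXF]:[XSV] = -4/5

Choose coordinates S = (0, 0), X = (1, 0), E = (0, 1), V = (-1, 5).
1. F lies on line EX with EF:FX = -3:4 ⇒ F = (-3, 4)
2·[SXF] = 4, 2·[XSV] = -5
[SXF]:[XSV] = 4:-5 = -4/5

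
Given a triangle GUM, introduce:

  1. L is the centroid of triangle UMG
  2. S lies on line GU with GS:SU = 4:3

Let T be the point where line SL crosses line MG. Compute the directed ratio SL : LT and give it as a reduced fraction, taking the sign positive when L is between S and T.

SL:LT = 5/7

Assign G = (0, 0), U = (1, 0), M = (0, 1) — the answer is frame-independent, so this choice is without loss of generality.
1. L is the centroid of triangle UMG ⇒ L = (1/3, 1/3)
2. S lies on line GU with GS:SU = 4:3 ⇒ S = (4/7, 0)
line SL meets MG at T = (0, 4/5)
L = S + t·(T−S) with t = 5/12, so SL:LT = 5/12:7/12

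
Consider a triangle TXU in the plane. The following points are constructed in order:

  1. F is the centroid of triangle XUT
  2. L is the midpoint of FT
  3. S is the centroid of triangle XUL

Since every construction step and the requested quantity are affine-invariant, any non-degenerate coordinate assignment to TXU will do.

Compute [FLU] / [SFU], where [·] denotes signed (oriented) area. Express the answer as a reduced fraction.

[FLU]:[SFU] = 3

Assign T = (0, 0), X = (1, 0), U = (0, 1) — the answer is frame-independent, so this choice is without loss of generality.
1. F is the centroid of triangle XUT ⇒ F = (1/3, 1/3)
2. L is the midpoint of FT ⇒ L = (1/6, 1/6)
3. S is the centroid of triangle XUL ⇒ S = (7/18, 7/18)
2·[FLU] = -1/6, 2·[SFU] = -1/18
[FLU]:[SFU] = -1/6:-1/18 = 3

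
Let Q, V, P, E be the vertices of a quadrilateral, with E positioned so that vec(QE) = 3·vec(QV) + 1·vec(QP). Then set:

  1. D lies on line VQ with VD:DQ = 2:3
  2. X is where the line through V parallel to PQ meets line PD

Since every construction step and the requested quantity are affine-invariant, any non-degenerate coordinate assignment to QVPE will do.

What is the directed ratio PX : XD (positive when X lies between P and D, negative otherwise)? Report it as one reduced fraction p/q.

Assign Q = (0, 0), V = (1, 0), P = (0, 1), E = (3, 1) — the answer is frame-independent, so this choice is without loss of generality.
1. D lies on line VQ with VD:DQ = 2:3 ⇒ D = (3/5, 0)
2. X is where the line through V parallel to PQ meets line PD ⇒ X = (1, -2/3)
X = P + t·(D−P) with t = 5/3, so PX:XD = t:(1−t) = 5/3:-2/3

PX:XD = -5/2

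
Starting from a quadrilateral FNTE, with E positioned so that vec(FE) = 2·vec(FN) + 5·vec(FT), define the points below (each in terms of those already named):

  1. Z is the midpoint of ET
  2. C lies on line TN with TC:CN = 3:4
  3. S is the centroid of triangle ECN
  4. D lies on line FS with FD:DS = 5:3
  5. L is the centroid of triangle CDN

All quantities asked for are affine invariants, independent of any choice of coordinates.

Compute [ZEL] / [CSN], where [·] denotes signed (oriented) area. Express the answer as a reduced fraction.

[ZEL]:[CSN] = 311/192

Work in coordinates with F = (0, 0), N = (1, 0), T = (0, 1), E = (2, 5).
1. Z is the midpoint of ET ⇒ Z = (1, 3)
2. C lies on line TN with TC:CN = 3:4 ⇒ C = (3/7, 4/7)
3. S is the centroid of triangle ECN ⇒ S = (8/7, 13/7)
4. D lies on line FS with FD:DS = 5:3 ⇒ D = (5/7, 65/56)
5. L is the centroid of triangle CDN ⇒ L = (5/7, 97/168)
2·[ZEL] = -311/168, 2·[CSN] = -8/7
[ZEL]:[CSN] = -311/168:-8/7 = 311/192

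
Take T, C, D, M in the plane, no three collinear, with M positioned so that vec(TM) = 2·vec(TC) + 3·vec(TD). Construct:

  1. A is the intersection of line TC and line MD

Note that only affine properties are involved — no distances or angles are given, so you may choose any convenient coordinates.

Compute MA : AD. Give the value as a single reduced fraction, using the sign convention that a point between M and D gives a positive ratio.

Work in coordinates with T = (0, 0), C = (1, 0), D = (0, 1), M = (2, 3).
1. A is the intersection of line TC and line MD ⇒ A = (-1, 0)
A = M + t·(D−M) with t = 3/2, so MA:AD = t:(1−t) = 3/2:-1/2

MA:AD = -3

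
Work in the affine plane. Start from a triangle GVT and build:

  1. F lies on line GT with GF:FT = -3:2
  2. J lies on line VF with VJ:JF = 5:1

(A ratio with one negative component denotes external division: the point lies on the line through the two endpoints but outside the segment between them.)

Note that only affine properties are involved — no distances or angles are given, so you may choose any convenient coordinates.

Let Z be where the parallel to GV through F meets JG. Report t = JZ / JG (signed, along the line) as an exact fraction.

Choose coordinates G = (0, 0), V = (1, 0), T = (0, 1).
1. F lies on line GT with GF:FT = -3:2 ⇒ F = (0, 3)
2. J lies on line VF with VJ:JF = 5:1 ⇒ J = (1/6, 5/2)
through F parallel to GV: direction (1, 0); meets JG at Z = (1/5, 3)
Z = J + t·(G−J) with t = -1/5

t = -1/5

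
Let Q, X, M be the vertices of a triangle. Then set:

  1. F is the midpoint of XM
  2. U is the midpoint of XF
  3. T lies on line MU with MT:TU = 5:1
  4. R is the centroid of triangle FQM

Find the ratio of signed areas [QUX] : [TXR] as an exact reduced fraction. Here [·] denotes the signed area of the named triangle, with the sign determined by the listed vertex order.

Work in coordinates with Q = (0, 0), X = (1, 0), M = (0, 1).
1. F is the midpoint of XM ⇒ F = (1/2, 1/2)
2. U is the midpoint of XF ⇒ U = (3/4, 1/4)
3. T lies on line MU with MT:TU = 5:1 ⇒ T = (5/8, 3/8)
4. R is the centroid of triangle FQM ⇒ R = (1/6, 1/2)
2·[QUX] = -1/4, 2·[TXR] = -1/8
[QUX]:[TXR] = -1/4:-1/8 = 2

[QUX]:[TXR] = 2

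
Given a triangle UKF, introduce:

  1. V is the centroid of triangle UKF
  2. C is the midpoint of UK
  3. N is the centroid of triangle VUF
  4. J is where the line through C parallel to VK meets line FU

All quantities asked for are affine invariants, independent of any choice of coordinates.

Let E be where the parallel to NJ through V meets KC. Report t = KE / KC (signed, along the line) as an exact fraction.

t = 12/7

Assign U = (0, 0), K = (1, 0), F = (0, 1) — the answer is frame-independent, so this choice is without loss of generality.
1. V is the centroid of triangle UKF ⇒ V = (1/3, 1/3)
2. C is the midpoint of UK ⇒ C = (1/2, 0)
3. N is the centroid of triangle VUF ⇒ N = (1/9, 4/9)
4. J is where the line through C parallel to VK meets line FU ⇒ J = (0, 1/4)
through V parallel to NJ: direction (-1/9, -7/36); meets KC at E = (1/7, 0)
E = K + t·(C−K) with t = 12/7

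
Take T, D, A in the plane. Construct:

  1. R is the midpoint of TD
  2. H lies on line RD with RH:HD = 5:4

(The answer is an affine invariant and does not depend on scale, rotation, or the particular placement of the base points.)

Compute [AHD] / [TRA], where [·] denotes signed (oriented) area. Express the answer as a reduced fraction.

[AHD]:[TRA] = 4/9

Assign T = (0, 0), D = (1, 0), A = (0, 1) — the answer is frame-independent, so this choice is without loss of generality.
1. R is the midpoint of TD ⇒ R = (1/2, 0)
2. H lies on line RD with RH:HD = 5:4 ⇒ H = (7/9, 0)
2·[AHD] = 2/9, 2·[TRA] = 1/2
[AHD]:[TRA] = 2/9:1/2 = 4/9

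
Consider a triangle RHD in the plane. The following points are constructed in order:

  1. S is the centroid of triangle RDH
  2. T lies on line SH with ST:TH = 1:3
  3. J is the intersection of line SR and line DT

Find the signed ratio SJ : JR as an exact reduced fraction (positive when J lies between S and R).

SJ:JR = -1/6

Set R = (0, 0), H = (1, 0), D = (0, 1); any affine frame gives the same invariant.
1. S is the centroid of triangle RDH ⇒ S = (1/3, 1/3)
2. T lies on line SH with ST:TH = 1:3 ⇒ T = (1/2, 1/4)
3. J is the intersection of line SR and line DT ⇒ J = (2/5, 2/5)
J = S + t·(R−S) with t = -1/5, so SJ:JR = t:(1−t) = -1/5:6/5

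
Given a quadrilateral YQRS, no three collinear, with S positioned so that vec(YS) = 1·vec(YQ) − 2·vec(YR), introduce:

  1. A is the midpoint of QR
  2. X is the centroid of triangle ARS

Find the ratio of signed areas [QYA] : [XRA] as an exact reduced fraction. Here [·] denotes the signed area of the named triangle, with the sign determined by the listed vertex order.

[QYA]:[XRA] = 3/2

Work in coordinates with Y = (0, 0), Q = (1, 0), R = (0, 1), S = (1, -2).
1. A is the midpoint of QR ⇒ A = (1/2, 1/2)
2. X is the centroid of triangle ARS ⇒ X = (1/2, -1/6)
2·[QYA] = -1/2, 2·[XRA] = -1/3
[QYA]:[XRA] = -1/2:-1/3 = 3/2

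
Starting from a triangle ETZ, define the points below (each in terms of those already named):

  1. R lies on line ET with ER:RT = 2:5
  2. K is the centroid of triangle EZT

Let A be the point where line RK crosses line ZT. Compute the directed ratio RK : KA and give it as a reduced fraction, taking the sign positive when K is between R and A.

RK:KA = 8/7

Set E = (0, 0), T = (1, 0), Z = (0, 1); any affine frame gives the same invariant.
1. R lies on line ET with ER:RT = 2:5 ⇒ R = (2/7, 0)
2. K is the centroid of triangle EZT ⇒ K = (1/3, 1/3)
line RK meets ZT at A = (3/8, 5/8)
K = R + t·(A−R) with t = 8/15, so RK:KA = 8/15:7/15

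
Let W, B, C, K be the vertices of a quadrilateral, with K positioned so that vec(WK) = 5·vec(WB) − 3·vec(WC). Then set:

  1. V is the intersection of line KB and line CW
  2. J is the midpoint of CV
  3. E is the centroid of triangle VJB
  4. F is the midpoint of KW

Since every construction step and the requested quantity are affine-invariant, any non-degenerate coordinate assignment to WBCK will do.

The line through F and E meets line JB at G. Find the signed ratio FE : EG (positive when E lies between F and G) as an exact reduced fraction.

FE:EG = 7/2

Work in coordinates with W = (0, 0), B = (1, 0), C = (0, 1), K = (5, -3).
1. V is the intersection of line KB and line CW ⇒ V = (0, 3/4)
2. J is the midpoint of CV ⇒ J = (0, 7/8)
3. E is the centroid of triangle VJB ⇒ E = (1/3, 13/24)
4. F is the midpoint of KW ⇒ F = (5/2, -3/2)
line FE meets JB at G = (-2/7, 9/8)
E = F + t·(G−F) with t = 7/9, so FE:EG = 7/9:2/9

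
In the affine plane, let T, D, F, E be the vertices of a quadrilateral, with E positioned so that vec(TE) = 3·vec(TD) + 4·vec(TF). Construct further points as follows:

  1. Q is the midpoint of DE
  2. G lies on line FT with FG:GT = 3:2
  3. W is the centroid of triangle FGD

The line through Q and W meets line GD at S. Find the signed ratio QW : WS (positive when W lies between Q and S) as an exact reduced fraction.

Work in coordinates with T = (0, 0), D = (1, 0), F = (0, 1), E = (3, 4).
1. Q is the midpoint of DE ⇒ Q = (2, 2)
2. G lies on line FT with FG:GT = 3:2 ⇒ G = (0, 2/5)
3. W is the centroid of triangle FGD ⇒ W = (1/3, 7/15)
line QW meets GD at S = (2/11, 18/55)
W = Q + t·(S−Q) with t = 11/12, so QW:WS = 11/12:1/12

QW:WS = 11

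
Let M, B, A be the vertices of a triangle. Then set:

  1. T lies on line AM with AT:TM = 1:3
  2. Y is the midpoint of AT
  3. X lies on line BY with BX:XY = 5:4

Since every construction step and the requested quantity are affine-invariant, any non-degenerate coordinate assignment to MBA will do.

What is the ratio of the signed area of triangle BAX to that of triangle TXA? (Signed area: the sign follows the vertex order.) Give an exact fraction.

[BAX]:[TXA] = 5/8

Assign M = (0, 0), B = (1, 0), A = (0, 1) — the answer is frame-independent, so this choice is without loss of generality.
1. T lies on line AM with AT:TM = 1:3 ⇒ T = (0, 3/4)
2. Y is the midpoint of AT ⇒ Y = (0, 7/8)
3. X lies on line BY with BX:XY = 5:4 ⇒ X = (4/9, 35/72)
2·[BAX] = 5/72, 2·[TXA] = 1/9
[BAX]:[TXA] = 5/72:1/9 = 5/8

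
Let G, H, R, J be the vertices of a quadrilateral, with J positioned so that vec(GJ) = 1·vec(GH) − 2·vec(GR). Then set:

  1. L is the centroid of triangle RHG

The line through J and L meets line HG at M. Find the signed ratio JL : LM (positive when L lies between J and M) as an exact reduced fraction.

Set G = (0, 0), H = (1, 0), R = (0, 1), J = (1, -2); any affine frame gives the same invariant.
1. L is the centroid of triangle RHG ⇒ L = (1/3, 1/3)
line JL meets HG at M = (3/7, 0)
L = J + t·(M−J) with t = 7/6, so JL:LM = 7/6:-1/6

JL:LM = -7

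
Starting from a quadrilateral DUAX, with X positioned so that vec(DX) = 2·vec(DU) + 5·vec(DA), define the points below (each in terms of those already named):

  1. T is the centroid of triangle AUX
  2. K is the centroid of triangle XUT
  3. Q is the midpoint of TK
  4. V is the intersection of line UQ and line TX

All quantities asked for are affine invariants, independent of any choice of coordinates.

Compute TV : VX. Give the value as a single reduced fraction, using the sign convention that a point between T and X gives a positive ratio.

Assign D = (0, 0), U = (1, 0), A = (0, 1), X = (2, 5) — the answer is frame-independent, so this choice is without loss of generality.
1. T is the centroid of triangle AUX ⇒ T = (1, 2)
2. K is the centroid of triangle XUT ⇒ K = (4/3, 7/3)
3. Q is the midpoint of TK ⇒ Q = (7/6, 13/6)
4. V is the intersection of line UQ and line TX ⇒ V = (6/5, 13/5)
V = T + t·(X−T) with t = 1/5, so TV:VX = t:(1−t) = 1/5:4/5

TV:VX = 1/4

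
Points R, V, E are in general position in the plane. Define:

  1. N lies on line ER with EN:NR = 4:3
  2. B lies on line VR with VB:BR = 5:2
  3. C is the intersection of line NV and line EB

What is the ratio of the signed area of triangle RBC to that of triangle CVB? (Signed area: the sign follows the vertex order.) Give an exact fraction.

[RBC]:[CVB] = -2/5

Set R = (0, 0), V = (1, 0), E = (0, 1); any affine frame gives the same invariant.
1. N lies on line ER with EN:NR = 4:3 ⇒ N = (0, 3/7)
2. B lies on line VR with VB:BR = 5:2 ⇒ B = (2/7, 0)
3. C is the intersection of line NV and line EB ⇒ C = (8/43, 15/43)
2·[RBC] = 30/301, 2·[CVB] = -75/301
[RBC]:[CVB] = 30/301:-75/301 = -2/5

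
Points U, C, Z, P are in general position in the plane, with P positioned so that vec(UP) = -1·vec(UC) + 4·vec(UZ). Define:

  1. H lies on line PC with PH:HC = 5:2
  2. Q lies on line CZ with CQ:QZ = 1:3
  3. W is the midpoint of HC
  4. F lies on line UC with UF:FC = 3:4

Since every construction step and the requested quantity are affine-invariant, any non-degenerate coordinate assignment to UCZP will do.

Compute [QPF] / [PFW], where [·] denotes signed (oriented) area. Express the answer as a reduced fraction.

Set U = (0, 0), C = (1, 0), Z = (0, 1), P = (-1, 4); any affine frame gives the same invariant.
1. H lies on line PC with PH:HC = 5:2 ⇒ H = (3/7, 8/7)
2. Q lies on line CZ with CQ:QZ = 1:3 ⇒ Q = (3/4, 1/4)
3. W is the midpoint of HC ⇒ W = (5/7, 4/7)
4. F lies on line UC with UF:FC = 3:4 ⇒ F = (3/7, 0)
2·[QPF] = 23/14, 2·[PFW] = 96/49
[QPF]:[PFW] = 23/14:96/49 = 161/192

[QPF]:[PFW] = 161/192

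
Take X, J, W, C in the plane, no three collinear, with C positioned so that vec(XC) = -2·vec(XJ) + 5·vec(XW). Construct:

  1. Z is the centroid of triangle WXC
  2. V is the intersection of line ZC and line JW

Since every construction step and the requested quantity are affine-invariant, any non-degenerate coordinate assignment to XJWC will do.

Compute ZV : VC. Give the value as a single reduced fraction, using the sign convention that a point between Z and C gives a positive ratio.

ZV:VC = -1/6

Set X = (0, 0), J = (1, 0), W = (0, 1), C = (-2, 5); any affine frame gives the same invariant.
1. Z is the centroid of triangle WXC ⇒ Z = (-2/3, 2)
2. V is the intersection of line ZC and line JW ⇒ V = (-2/5, 7/5)
V = Z + t·(C−Z) with t = -1/5, so ZV:VC = t:(1−t) = -1/5:6/5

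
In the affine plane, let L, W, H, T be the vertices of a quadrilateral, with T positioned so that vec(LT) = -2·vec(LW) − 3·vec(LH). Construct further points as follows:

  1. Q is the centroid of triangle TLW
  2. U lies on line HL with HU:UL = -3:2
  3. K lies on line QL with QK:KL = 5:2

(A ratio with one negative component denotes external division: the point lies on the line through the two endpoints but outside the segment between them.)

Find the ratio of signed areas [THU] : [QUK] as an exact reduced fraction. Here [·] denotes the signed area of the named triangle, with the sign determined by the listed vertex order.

Assign L = (0, 0), W = (1, 0), H = (0, 1), T = (-2, -3) — the answer is frame-independent, so this choice is without loss of generality.
1. Q is the centroid of triangle TLW ⇒ Q = (-1/3, -1)
2. U lies on line HL with HU:UL = -3:2 ⇒ U = (0, -2)
3. K lies on line QL with QK:KL = 5:2 ⇒ K = (-2/21, -2/7)
2·[THU] = -6, 2·[QUK] = 10/21
[THU]:[QUK] = -6:10/21 = -63/5

[THU]:[QUK] = -63/5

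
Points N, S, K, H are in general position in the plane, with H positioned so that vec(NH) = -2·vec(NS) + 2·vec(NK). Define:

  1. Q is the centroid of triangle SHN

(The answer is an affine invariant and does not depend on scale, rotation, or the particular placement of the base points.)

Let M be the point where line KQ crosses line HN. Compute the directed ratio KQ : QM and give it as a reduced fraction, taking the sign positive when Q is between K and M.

KQ:QM = 2

Assign N = (0, 0), S = (1, 0), K = (0, 1), H = (-2, 2) — the answer is frame-independent, so this choice is without loss of generality.
1. Q is the centroid of triangle SHN ⇒ Q = (-1/3, 2/3)
line KQ meets HN at M = (-1/2, 1/2)
Q = K + t·(M−K) with t = 2/3, so KQ:QM = 2/3:1/3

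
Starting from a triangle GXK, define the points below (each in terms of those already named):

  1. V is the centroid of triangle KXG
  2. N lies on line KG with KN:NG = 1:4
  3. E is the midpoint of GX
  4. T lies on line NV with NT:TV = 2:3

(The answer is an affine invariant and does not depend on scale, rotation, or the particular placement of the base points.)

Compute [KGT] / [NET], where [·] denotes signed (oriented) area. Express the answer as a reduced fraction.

[KGT]:[NET] = 10

Assign G = (0, 0), X = (1, 0), K = (0, 1) — the answer is frame-independent, so this choice is without loss of generality.
1. V is the centroid of triangle KXG ⇒ V = (1/3, 1/3)
2. N lies on line KG with KN:NG = 1:4 ⇒ N = (0, 4/5)
3. E is the midpoint of GX ⇒ E = (1/2, 0)
4. T lies on line NV with NT:TV = 2:3 ⇒ T = (2/15, 46/75)
2·[KGT] = 2/15, 2·[NET] = 1/75
[KGT]:[NET] = 2/15:1/75 = 10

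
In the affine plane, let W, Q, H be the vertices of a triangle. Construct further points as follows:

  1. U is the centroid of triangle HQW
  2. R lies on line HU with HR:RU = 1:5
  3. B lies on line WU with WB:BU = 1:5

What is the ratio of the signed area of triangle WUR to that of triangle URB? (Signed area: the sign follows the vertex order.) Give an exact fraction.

[WUR]:[URB] = 6/5

Set W = (0, 0), Q = (1, 0), H = (0, 1); any affine frame gives the same invariant.
1. U is the centroid of triangle HQW ⇒ U = (1/3, 1/3)
2. R lies on line HU with HR:RU = 1:5 ⇒ R = (1/18, 8/9)
3. B lies on line WU with WB:BU = 1:5 ⇒ B = (1/18, 1/18)
2·[WUR] = 5/18, 2·[URB] = 25/108
[WUR]:[URB] = 5/18:25/108 = 6/5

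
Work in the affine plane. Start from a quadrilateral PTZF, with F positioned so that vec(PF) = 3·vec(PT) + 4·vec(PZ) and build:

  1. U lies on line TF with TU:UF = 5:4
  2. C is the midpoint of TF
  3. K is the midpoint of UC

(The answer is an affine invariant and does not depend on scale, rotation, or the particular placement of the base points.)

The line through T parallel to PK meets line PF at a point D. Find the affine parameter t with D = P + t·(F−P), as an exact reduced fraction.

Assign P = (0, 0), T = (1, 0), Z = (0, 1), F = (3, 4) — the answer is frame-independent, so this choice is without loss of generality.
1. U lies on line TF with TU:UF = 5:4 ⇒ U = (19/9, 20/9)
2. C is the midpoint of TF ⇒ C = (2, 2)
3. K is the midpoint of UC ⇒ K = (37/18, 19/9)
through T parallel to PK: direction (37/18, 19/9); meets PF at D = (-57/17, -76/17)
D = P + t·(F−P) with t = -19/17

t = -19/17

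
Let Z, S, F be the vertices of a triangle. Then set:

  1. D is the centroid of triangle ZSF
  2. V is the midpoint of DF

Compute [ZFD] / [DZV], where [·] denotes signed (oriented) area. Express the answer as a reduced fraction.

[ZFD]:[DZV] = 2

Work in coordinates with Z = (0, 0), S = (1, 0), F = (0, 1).
1. D is the centroid of triangle ZSF ⇒ D = (1/3, 1/3)
2. V is the midpoint of DF ⇒ V = (1/6, 2/3)
2·[ZFD] = -1/3, 2·[DZV] = -1/6
[ZFD]:[DZV] = -1/3:-1/6 = 2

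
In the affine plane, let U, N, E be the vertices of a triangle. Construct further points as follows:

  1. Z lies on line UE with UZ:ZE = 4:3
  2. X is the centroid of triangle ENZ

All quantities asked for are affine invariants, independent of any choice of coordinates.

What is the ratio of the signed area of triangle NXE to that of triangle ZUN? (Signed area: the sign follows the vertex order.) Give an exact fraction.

[NXE]:[ZUN] = -1/4

Choose coordinates U = (0, 0), N = (1, 0), E = (0, 1).
1. Z lies on line UE with UZ:ZE = 4:3 ⇒ Z = (0, 4/7)
2. X is the centroid of triangle ENZ ⇒ X = (1/3, 11/21)
2·[NXE] = -1/7, 2·[ZUN] = 4/7
[NXE]:[ZUN] = -1/7:4/7 = -1/4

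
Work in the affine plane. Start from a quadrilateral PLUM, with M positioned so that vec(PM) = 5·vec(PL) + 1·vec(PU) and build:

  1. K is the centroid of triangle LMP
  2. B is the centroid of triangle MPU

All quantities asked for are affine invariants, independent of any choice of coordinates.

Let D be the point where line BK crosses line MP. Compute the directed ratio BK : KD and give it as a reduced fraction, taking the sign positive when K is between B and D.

BK:KD = -6

Choose coordinates P = (0, 0), L = (1, 0), U = (0, 1), M = (5, 1).
1. K is the centroid of triangle LMP ⇒ K = (2, 1/3)
2. B is the centroid of triangle MPU ⇒ B = (5/3, 2/3)
line BK meets MP at D = (35/18, 7/18)
K = B + t·(D−B) with t = 6/5, so BK:KD = 6/5:-1/5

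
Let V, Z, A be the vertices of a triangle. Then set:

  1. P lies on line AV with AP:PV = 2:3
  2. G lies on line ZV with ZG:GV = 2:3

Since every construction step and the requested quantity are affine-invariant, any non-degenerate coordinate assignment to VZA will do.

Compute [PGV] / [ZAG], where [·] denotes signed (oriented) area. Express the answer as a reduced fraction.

[PGV]:[ZAG] = -9/10

Assign V = (0, 0), Z = (1, 0), A = (0, 1) — the answer is frame-independent, so this choice is without loss of generality.
1. P lies on line AV with AP:PV = 2:3 ⇒ P = (0, 3/5)
2. G lies on line ZV with ZG:GV = 2:3 ⇒ G = (3/5, 0)
2·[PGV] = -9/25, 2·[ZAG] = 2/5
[PGV]:[ZAG] = -9/25:2/5 = -9/10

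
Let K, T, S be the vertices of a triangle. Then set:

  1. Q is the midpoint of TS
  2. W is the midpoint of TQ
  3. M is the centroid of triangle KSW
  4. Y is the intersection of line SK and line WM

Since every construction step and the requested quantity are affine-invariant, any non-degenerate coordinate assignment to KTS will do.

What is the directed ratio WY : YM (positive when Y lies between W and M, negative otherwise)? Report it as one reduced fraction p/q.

WY:YM = -3

Set K = (0, 0), T = (1, 0), S = (0, 1); any affine frame gives the same invariant.
1. Q is the midpoint of TS ⇒ Q = (1/2, 1/2)
2. W is the midpoint of TQ ⇒ W = (3/4, 1/4)
3. M is the centroid of triangle KSW ⇒ M = (1/4, 5/12)
4. Y is the intersection of line SK and line WM ⇒ Y = (0, 1/2)
Y = W + t·(M−W) with t = 3/2, so WY:YM = t:(1−t) = 3/2:-1/2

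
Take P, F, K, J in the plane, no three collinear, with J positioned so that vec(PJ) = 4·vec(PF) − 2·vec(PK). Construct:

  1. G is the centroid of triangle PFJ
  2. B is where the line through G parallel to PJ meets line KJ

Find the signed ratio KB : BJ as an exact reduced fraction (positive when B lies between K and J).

Set P = (0, 0), F = (1, 0), K = (0, 1), J = (4, -2); any affine frame gives the same invariant.
1. G is the centroid of triangle PFJ ⇒ G = (5/3, -2/3)
2. B is where the line through G parallel to PJ meets line KJ ⇒ B = (10/3, -3/2)
B = K + t·(J−K) with t = 5/6, so KB:BJ = t:(1−t) = 5/6:1/6

KB:BJ = 5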